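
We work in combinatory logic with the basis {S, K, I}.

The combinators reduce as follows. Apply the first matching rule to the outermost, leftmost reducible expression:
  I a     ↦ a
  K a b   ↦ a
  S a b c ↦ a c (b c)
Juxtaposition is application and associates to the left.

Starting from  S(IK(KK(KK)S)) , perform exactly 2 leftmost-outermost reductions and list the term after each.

  start: S(IK(KK(KK)S))
  step 1: S(K(KK(KK)S))
  step 2: S(K(KS))

Answer: after 2 steps: S(K(KS))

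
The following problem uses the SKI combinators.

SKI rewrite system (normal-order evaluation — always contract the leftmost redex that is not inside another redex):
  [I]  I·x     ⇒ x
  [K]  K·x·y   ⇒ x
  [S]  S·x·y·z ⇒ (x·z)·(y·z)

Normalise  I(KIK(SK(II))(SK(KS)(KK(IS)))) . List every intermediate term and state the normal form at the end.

  start: I(KIK(SK(II))(SK(KS)(KK(IS))))
  [1] KIK(SK(II))(SK(KS)(KK(IS)))
  [2] I(SK(II))(SK(KS)(KK(IS)))
  [3] SK(II)(SK(KS)(KK(IS)))
  [4] K(SK(KS)(KK(IS)))(II(SK(KS)(KK(IS))))
  [5] SK(KS)(KK(IS))
  [6] K(KK(IS))(KS(KK(IS)))
  [7] KK(IS)
  [8] K

Answer: normal form = K  (in 8 steps)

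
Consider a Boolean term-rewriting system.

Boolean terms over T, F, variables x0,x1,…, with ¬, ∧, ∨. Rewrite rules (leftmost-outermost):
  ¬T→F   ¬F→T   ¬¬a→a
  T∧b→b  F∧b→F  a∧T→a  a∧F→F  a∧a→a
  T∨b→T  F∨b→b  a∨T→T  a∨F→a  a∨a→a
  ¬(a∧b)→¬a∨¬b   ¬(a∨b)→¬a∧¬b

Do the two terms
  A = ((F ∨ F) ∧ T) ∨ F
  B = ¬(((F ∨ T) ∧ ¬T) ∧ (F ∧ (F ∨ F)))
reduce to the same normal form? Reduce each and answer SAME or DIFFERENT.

Answer: DIFFERENT — A ⇓ F, B ⇓ T

Working:
Term A:
  start: ((F ∨ F) ∧ T) ∨ F
  [1] (F ∨ F) ∧ T
  [2] F ∨ F
  [3] F

Term B:
  start: ¬(((F ∨ T) ∧ ¬T) ∧ (F ∧ (F ∨ F)))
  [1] ¬((F ∨ T) ∧ ¬T) ∨ ¬(F ∧ (F ∨ F))
  [2] (¬(F ∨ T) ∨ ¬¬T) ∨ ¬(F ∧ (F ∨ F))
  [3] ((¬F ∧ ¬T) ∨ ¬¬T) ∨ ¬(F ∧ (F ∨ F))
  [4] ((T ∧ ¬T) ∨ ¬¬T) ∨ ¬(F ∧ (F ∨ F))
  [5] (¬T ∨ ¬¬T) ∨ ¬(F ∧ (F ∨ F))
  [6] (F ∨ ¬¬T) ∨ ¬(F ∧ (F ∨ F))
  [7] ¬¬T ∨ ¬(F ∧ (F ∨ F))
  [8] T ∨ ¬(F ∧ (F ∨ F))
  [9] T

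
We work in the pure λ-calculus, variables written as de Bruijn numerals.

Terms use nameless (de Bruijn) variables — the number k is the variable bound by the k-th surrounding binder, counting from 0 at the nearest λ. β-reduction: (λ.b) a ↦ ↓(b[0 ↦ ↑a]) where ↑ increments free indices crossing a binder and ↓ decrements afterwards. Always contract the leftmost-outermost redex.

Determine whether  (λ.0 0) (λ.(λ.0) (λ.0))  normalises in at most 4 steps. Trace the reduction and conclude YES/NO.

  start: (λ.0 0) (λ.(λ.0) (λ.0))
  step 1: (λ.(λ.0) (λ.0)) (λ.(λ.0) (λ.0))
  step 2: (λ.0) (λ.0)
  step 3: λ.0

Answer: YES — reaches normal form λ.0 in 3 ≤ 4 steps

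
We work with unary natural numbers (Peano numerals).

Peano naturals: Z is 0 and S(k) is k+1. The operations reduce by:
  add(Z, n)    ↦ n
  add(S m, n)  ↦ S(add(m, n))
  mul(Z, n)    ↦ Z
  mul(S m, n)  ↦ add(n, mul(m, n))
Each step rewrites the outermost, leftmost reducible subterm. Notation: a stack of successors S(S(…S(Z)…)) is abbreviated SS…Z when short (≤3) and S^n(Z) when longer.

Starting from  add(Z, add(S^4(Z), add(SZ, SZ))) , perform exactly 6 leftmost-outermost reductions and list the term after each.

Answer: after 6 steps: S(S(S(S(add(SZ, SZ)))))

Reduction:
  start: add(Z, add(S^4(Z), add(SZ, SZ)))
  step 1: add(S^4(Z), add(SZ, SZ))
  step 2: S(add(SSSZ, add(SZ, SZ)))
  step 3: S(S(add(SSZ, add(SZ, SZ))))
  step 4: S(S(S(add(SZ, add(SZ, SZ)))))
  step 5: S(S(S(S(add(Z, add(SZ, SZ))))))
  step 6: S(S(S(S(add(SZ, SZ)))))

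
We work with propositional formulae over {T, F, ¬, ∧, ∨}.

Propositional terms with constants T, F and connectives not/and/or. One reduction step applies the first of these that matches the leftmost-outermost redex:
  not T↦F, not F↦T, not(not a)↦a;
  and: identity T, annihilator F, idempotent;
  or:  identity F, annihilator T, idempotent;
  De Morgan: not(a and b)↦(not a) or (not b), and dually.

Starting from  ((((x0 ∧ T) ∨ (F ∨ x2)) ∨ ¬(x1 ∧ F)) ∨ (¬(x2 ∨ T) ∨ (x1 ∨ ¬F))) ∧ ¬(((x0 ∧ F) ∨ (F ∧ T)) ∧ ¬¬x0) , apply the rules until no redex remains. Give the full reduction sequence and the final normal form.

Answer: normal form = T  (in 18 steps)

Derivation:
  start: ((((x0 ∧ T) ∨ (F ∨ x2)) ∨ ¬(x1 ∧ F)) ∨ (¬(x2 ∨ T) ∨ (x1 ∨ ¬F))) ∧ ¬(((x0 ∧ F) ∨ (F ∧ T)) ∧ ¬¬x0)
  [1] (((x0 ∨ (F ∨ x2)) ∨ ¬(x1 ∧ F)) ∨ (¬(x2 ∨ T) ∨ (x1 ∨ ¬F))) ∧ ¬(((x0 ∧ F) ∨ (F ∧ T)) ∧ ¬¬x0)
  [2] (((x0 ∨ x2) ∨ ¬(x1 ∧ F)) ∨ (¬(x2 ∨ T) ∨ (x1 ∨ ¬F))) ∧ ¬(((x0 ∧ F) ∨ (F ∧ T)) ∧ ¬¬x0)
  [3] (((x0 ∨ x2) ∨ (¬x1 ∨ ¬F)) ∨ (¬(x2 ∨ T) ∨ (x1 ∨ ¬F))) ∧ ¬(((x0 ∧ F) ∨ (F ∧ T)) ∧ ¬¬x0)
  [4] (((x0 ∨ x2) ∨ (¬x1 ∨ T)) ∨ (¬(x2 ∨ T) ∨ (x1 ∨ ¬F))) ∧ ¬(((x0 ∧ F) ∨ (F ∧ T)) ∧ ¬¬x0)
  [5] (((x0 ∨ x2) ∨ T) ∨ (¬(x2 ∨ T) ∨ (x1 ∨ ¬F))) ∧ ¬(((x0 ∧ F) ∨ (F ∧ T)) ∧ ¬¬x0)
  [6] (T ∨ (¬(x2 ∨ T) ∨ (x1 ∨ ¬F))) ∧ ¬(((x0 ∧ F) ∨ (F ∧ T)) ∧ ¬¬x0)
  [7] T ∧ ¬(((x0 ∧ F) ∨ (F ∧ T)) ∧ ¬¬x0)
  [8] ¬(((x0 ∧ F) ∨ (F ∧ T)) ∧ ¬¬x0)
  [9] ¬((x0 ∧ F) ∨ (F ∧ T)) ∨ ¬¬¬x0
  [10] (¬(x0 ∧ F) ∧ ¬(F ∧ T)) ∨ ¬¬¬x0
  [11] ((¬x0 ∨ ¬F) ∧ ¬(F ∧ T)) ∨ ¬¬¬x0
  [12] ((¬x0 ∨ T) ∧ ¬(F ∧ T)) ∨ ¬¬¬x0
  [13] (T ∧ ¬(F ∧ T)) ∨ ¬¬¬x0
  [14] ¬(F ∧ T) ∨ ¬¬¬x0
  [15] (¬F ∨ ¬T) ∨ ¬¬¬x0
  [16] (T ∨ ¬T) ∨ ¬¬¬x0
  [17] T ∨ ¬¬¬x0
  [18] T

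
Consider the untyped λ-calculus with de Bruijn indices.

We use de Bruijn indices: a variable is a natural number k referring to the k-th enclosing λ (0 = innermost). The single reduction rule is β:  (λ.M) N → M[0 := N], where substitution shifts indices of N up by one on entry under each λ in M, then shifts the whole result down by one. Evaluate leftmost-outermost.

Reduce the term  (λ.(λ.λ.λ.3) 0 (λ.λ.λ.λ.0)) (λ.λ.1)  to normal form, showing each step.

  start: (λ.(λ.λ.λ.3) 0 (λ.λ.λ.λ.0)) (λ.λ.1)
  step 1: (λ.λ.λ.λ.λ.1) (λ.λ.1) (λ.λ.λ.λ.0)
  step 2: (λ.λ.λ.λ.1) (λ.λ.λ.λ.0)
  step 3: λ.λ.λ.1

Answer: normal form = λ.λ.λ.1  (in 3 steps)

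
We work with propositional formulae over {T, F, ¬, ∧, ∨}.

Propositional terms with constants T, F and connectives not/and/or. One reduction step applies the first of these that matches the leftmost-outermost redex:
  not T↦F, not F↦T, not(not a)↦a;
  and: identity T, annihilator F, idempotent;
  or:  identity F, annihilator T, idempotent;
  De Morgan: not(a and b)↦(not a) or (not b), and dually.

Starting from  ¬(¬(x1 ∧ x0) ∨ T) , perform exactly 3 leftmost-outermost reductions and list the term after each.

  start: ¬(¬(x1 ∧ x0) ∨ T)
  [1] ¬¬(x1 ∧ x0) ∧ ¬T
  [2] (x1 ∧ x0) ∧ ¬T
  [3] (x1 ∧ x0) ∧ F

Answer: after 3 steps: (x1 ∧ x0) ∧ F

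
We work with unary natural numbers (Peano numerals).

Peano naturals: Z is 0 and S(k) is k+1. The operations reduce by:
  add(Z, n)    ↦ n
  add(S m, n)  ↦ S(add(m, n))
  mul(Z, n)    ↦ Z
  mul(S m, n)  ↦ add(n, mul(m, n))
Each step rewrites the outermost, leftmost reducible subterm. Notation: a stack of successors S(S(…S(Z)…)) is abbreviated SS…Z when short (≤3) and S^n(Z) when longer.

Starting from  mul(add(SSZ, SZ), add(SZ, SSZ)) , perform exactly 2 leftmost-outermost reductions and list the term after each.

  start: mul(add(SSZ, SZ), add(SZ, SSZ))
  step 1: mul(S(add(SZ, SZ)), add(SZ, SSZ))
  step 2: add(add(SZ, SSZ), mul(add(SZ, SZ), add(SZ, SSZ)))

Answer: after 2 steps: add(add(SZ, SSZ), mul(add(SZ, SZ), add(SZ, SSZ)))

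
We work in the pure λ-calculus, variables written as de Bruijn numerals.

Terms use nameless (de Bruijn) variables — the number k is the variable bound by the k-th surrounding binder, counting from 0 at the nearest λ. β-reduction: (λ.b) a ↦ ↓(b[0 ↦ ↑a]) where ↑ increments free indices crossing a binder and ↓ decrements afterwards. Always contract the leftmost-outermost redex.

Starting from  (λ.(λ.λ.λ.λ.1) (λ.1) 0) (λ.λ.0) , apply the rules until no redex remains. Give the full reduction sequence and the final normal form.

  start: (λ.(λ.λ.λ.λ.1) (λ.1) 0) (λ.λ.0)
  step 1: (λ.λ.λ.λ.1) (λ.λ.λ.0) (λ.λ.0)
  step 2: (λ.λ.λ.1) (λ.λ.0)
  step 3: λ.λ.1

Answer: normal form = λ.λ.1  (in 3 steps)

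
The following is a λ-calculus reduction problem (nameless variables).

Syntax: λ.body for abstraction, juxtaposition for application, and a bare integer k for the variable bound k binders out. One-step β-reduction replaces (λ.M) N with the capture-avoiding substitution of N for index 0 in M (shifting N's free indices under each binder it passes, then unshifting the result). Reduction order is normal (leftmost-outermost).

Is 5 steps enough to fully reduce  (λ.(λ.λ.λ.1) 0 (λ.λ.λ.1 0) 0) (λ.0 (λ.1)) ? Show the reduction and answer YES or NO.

  start: (λ.(λ.λ.λ.1) 0 (λ.λ.λ.1 0) 0) (λ.0 (λ.1))
  [1] (λ.λ.λ.1) (λ.0 (λ.1)) (λ.λ.λ.1 0) (λ.0 (λ.1))
  [2] (λ.λ.1) (λ.λ.λ.1 0) (λ.0 (λ.1))
  [3] (λ.λ.λ.λ.1 0) (λ.0 (λ.1))
  [4] λ.λ.λ.1 0

Answer: YES — reaches normal form λ.λ.λ.1 0 in 4 ≤ 5 steps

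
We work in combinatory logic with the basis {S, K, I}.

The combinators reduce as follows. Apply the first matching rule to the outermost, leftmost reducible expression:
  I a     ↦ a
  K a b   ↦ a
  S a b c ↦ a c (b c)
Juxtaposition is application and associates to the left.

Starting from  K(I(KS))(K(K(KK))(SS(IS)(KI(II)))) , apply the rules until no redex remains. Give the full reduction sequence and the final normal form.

Answer: normal form = KS  (in 2 steps)

Reduction:
  start: K(I(KS))(K(K(KK))(SS(IS)(KI(II))))
  →1  I(KS)
  →2  KS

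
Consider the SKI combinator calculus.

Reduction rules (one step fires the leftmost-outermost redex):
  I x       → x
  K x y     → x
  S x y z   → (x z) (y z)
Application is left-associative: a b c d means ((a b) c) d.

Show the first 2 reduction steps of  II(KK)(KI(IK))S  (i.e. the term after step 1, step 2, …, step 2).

Answer: after 2 steps: KK(KI(IK))S

Reduction:
  start: II(KK)(KI(IK))S
  [1] I(KK)(KI(IK))S
  [2] KK(KI(IK))S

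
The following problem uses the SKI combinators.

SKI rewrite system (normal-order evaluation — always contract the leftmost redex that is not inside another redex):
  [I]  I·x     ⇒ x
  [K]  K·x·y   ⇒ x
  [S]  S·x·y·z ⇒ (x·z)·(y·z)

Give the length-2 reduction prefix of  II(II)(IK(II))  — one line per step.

  start: II(II)(IK(II))
  step 1: I(II)(IK(II))
  step 2: II(IK(II))

Answer: after 2 steps: II(IK(II))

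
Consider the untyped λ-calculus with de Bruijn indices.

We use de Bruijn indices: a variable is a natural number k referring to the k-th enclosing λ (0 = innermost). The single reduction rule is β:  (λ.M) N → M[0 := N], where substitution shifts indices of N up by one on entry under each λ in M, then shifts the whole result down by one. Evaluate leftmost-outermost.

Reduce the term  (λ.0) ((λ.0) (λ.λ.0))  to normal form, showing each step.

  start: (λ.0) ((λ.0) (λ.λ.0))
  →1  (λ.0) (λ.λ.0)
  →2  λ.λ.0

Answer: normal form = λ.λ.0  (in 2 steps)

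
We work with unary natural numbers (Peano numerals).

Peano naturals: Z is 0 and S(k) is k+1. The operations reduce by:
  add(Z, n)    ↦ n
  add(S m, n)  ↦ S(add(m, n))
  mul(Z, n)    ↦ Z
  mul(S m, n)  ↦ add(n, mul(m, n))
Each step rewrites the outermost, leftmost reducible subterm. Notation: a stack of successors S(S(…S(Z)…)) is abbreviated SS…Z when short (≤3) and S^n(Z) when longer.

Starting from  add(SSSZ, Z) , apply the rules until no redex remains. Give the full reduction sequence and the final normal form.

  start: add(SSSZ, Z)
  [1] S(add(SSZ, Z))
  [2] S(S(add(SZ, Z)))
  [3] S(S(S(add(Z, Z))))
  [4] SSSZ

Answer: normal form = SSSZ  (in 4 steps)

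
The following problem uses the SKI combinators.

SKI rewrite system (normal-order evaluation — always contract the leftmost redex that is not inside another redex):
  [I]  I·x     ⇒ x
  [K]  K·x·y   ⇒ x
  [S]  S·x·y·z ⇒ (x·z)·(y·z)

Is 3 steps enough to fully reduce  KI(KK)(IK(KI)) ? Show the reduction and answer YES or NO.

  start: KI(KK)(IK(KI))
  →1  I(IK(KI))
  →2  IK(KI)
  →3  K(KI)

Answer: YES — reaches normal form K(KI) in 3 ≤ 3 steps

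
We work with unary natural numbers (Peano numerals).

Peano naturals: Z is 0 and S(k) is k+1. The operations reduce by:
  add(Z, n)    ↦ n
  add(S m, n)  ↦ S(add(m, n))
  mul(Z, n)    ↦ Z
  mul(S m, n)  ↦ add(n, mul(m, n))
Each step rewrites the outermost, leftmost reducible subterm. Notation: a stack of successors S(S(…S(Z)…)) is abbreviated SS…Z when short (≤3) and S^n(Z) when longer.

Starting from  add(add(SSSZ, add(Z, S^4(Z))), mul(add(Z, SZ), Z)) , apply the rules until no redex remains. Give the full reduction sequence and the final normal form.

  start: add(add(SSSZ, add(Z, S^4(Z))), mul(add(Z, SZ), Z))
  [1] add(S(add(SSZ, add(Z, S^4(Z)))), mul(add(Z, SZ), Z))
  [2] S(add(add(SSZ, add(Z, S^4(Z))), mul(add(Z, SZ), Z)))
  [3] S(add(S(add(SZ, add(Z, S^4(Z)))), mul(add(Z, SZ), Z)))
  [4] S(S(add(add(SZ, add(Z, S^4(Z))), mul(add(Z, SZ), Z))))
  [5] S(S(add(S(add(Z, add(Z, S^4(Z)))), mul(add(Z, SZ), Z))))
  [6] S(S(S(add(add(Z, add(Z, S^4(Z))), mul(add(Z, SZ), Z)))))
  [7] S(S(S(add(add(Z, S^4(Z)), mul(add(Z, SZ), Z)))))
  [8] S(S(S(add(S^4(Z), mul(add(Z, SZ), Z)))))
  [9] S(S(S(S(add(SSSZ, mul(add(Z, SZ), Z))))))
  [10] S(S(S(S(S(add(SSZ, mul(add(Z, SZ), Z)))))))
  [11] S(S(S(S(S(S(add(SZ, mul(add(Z, SZ), Z))))))))
  [12] S(S(S(S(S(S(S(add(Z, mul(add(Z, SZ), Z)))))))))
  [13] S(S(S(S(S(S(S(mul(add(Z, SZ), Z))))))))
  [14] S(S(S(S(S(S(S(mul(SZ, Z))))))))
  [15] S(S(S(S(S(S(S(add(Z, mul(Z, Z)))))))))
  [16] S(S(S(S(S(S(S(mul(Z, Z))))))))
  [17] S^7(Z)

Answer: normal form = S^7(Z)  (in 17 steps)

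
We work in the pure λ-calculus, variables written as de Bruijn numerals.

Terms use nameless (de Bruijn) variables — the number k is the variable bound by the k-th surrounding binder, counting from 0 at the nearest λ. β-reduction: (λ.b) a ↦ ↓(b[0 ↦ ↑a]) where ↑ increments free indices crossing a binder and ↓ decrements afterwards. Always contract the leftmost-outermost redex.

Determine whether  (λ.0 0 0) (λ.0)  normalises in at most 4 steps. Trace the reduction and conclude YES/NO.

  start: (λ.0 0 0) (λ.0)
  step 1: (λ.0) (λ.0) (λ.0)
  step 2: (λ.0) (λ.0)
  step 3: λ.0

Answer: YES — reaches normal form λ.0 in 3 ≤ 4 steps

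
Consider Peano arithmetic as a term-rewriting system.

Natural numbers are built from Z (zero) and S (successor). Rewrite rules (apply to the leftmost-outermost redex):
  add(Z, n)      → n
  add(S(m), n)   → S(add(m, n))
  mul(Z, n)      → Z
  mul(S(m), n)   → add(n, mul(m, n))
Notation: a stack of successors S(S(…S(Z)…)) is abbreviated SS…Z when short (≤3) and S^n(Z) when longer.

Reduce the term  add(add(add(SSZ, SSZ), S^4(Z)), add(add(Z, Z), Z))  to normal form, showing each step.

  start: add(add(add(SSZ, SSZ), S^4(Z)), add(add(Z, Z), Z))
  [1] add(add(S(add(SZ, SSZ)), S^4(Z)), add(add(Z, Z), Z))
  [2] add(S(add(add(SZ, SSZ), S^4(Z))), add(add(Z, Z), Z))
  [3] S(add(add(add(SZ, SSZ), S^4(Z)), add(add(Z, Z), Z)))
  [4] S(add(add(S(add(Z, SSZ)), S^4(Z)), add(add(Z, Z), Z)))
  [5] S(add(S(add(add(Z, SSZ), S^4(Z))), add(add(Z, Z), Z)))
  [6] S(S(add(add(add(Z, SSZ), S^4(Z)), add(add(Z, Z), Z))))
  [7] S(S(add(add(SSZ, S^4(Z)), add(add(Z, Z), Z))))
  [8] S(S(add(S(add(SZ, S^4(Z))), add(add(Z, Z), Z))))
  [9] S(S(S(add(add(SZ, S^4(Z)), add(add(Z, Z), Z)))))
  [10] S(S(S(add(S(add(Z, S^4(Z))), add(add(Z, Z), Z)))))
  [11] S(S(S(S(add(add(Z, S^4(Z)), add(add(Z, Z), Z))))))
  [12] S(S(S(S(add(S^4(Z), add(add(Z, Z), Z))))))
  [13] S(S(S(S(S(add(SSSZ, add(add(Z, Z), Z)))))))
  [14] S(S(S(S(S(S(add(SSZ, add(add(Z, Z), Z))))))))
  [15] S(S(S(S(S(S(S(add(SZ, add(add(Z, Z), Z)))))))))
  [16] S(S(S(S(S(S(S(S(add(Z, add(add(Z, Z), Z))))))))))
  [17] S(S(S(S(S(S(S(S(add(add(Z, Z), Z)))))))))
  [18] S(S(S(S(S(S(S(S(add(Z, Z)))))))))
  [19] S^8(Z)

Answer: normal form = S^8(Z)  (in 19 steps)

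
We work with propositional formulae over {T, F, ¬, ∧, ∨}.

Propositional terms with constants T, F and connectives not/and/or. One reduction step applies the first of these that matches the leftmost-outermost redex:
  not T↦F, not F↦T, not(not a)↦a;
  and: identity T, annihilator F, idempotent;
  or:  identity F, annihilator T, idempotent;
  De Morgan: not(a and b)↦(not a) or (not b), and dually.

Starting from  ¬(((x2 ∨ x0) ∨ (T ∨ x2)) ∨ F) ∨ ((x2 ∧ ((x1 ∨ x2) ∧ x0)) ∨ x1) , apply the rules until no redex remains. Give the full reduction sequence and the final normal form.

  start: ¬(((x2 ∨ x0) ∨ (T ∨ x2)) ∨ F) ∨ ((x2 ∧ ((x1 ∨ x2) ∧ x0)) ∨ x1)
  [1] (¬((x2 ∨ x0) ∨ (T ∨ x2)) ∧ ¬F) ∨ ((x2 ∧ ((x1 ∨ x2) ∧ x0)) ∨ x1)
  [2] ((¬(x2 ∨ x0) ∧ ¬(T ∨ x2)) ∧ ¬F) ∨ ((x2 ∧ ((x1 ∨ x2) ∧ x0)) ∨ x1)
  [3] (((¬x2 ∧ ¬x0) ∧ ¬(T ∨ x2)) ∧ ¬F) ∨ ((x2 ∧ ((x1 ∨ x2) ∧ x0)) ∨ x1)
  [4] (((¬x2 ∧ ¬x0) ∧ (¬T ∧ ¬x2)) ∧ ¬F) ∨ ((x2 ∧ ((x1 ∨ x2) ∧ x0)) ∨ x1)
  [5] (((¬x2 ∧ ¬x0) ∧ (F ∧ ¬x2)) ∧ ¬F) ∨ ((x2 ∧ ((x1 ∨ x2) ∧ x0)) ∨ x1)
  [6] (((¬x2 ∧ ¬x0) ∧ F) ∧ ¬F) ∨ ((x2 ∧ ((x1 ∨ x2) ∧ x0)) ∨ x1)
  [7] (F ∧ ¬F) ∨ ((x2 ∧ ((x1 ∨ x2) ∧ x0)) ∨ x1)
  [8] F ∨ ((x2 ∧ ((x1 ∨ x2) ∧ x0)) ∨ x1)
  [9] (x2 ∧ ((x1 ∨ x2) ∧ x0)) ∨ x1

Answer: normal form = (x2 ∧ ((x1 ∨ x2) ∧ x0)) ∨ x1  (in 9 steps)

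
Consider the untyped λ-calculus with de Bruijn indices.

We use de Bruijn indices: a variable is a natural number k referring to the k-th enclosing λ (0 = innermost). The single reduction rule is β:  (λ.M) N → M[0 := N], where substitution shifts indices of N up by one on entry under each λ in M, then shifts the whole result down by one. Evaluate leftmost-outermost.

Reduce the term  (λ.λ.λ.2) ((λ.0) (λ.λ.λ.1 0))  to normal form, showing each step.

  start: (λ.λ.λ.2) ((λ.0) (λ.λ.λ.1 0))
  [1] λ.λ.(λ.0) (λ.λ.λ.1 0)
  [2] λ.λ.λ.λ.λ.1 0

Answer: normal form = λ.λ.λ.λ.λ.1 0  (in 2 steps)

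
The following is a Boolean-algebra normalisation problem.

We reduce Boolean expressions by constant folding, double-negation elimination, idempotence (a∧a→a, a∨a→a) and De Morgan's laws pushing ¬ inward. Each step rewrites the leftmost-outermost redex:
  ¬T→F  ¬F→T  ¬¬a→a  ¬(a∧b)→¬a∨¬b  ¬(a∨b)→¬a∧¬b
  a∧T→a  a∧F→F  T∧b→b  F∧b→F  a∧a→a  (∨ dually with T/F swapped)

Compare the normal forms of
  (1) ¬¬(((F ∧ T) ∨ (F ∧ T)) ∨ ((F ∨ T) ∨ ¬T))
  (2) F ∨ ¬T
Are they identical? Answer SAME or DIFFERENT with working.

Term A:
  start: ¬¬(((F ∧ T) ∨ (F ∧ T)) ∨ ((F ∨ T) ∨ ¬T))
  [1] ((F ∧ T) ∨ (F ∧ T)) ∨ ((F ∨ T) ∨ ¬T)
  [2] (F ∧ T) ∨ ((F ∨ T) ∨ ¬T)
  [3] F ∨ ((F ∨ T) ∨ ¬T)
  [4] (F ∨ T) ∨ ¬T
  [5] T ∨ ¬T
  [6] T

Term B:
  start: F ∨ ¬T
  [1] ¬T
  [2] F

Answer: DIFFERENT — A ⇓ T, B ⇓ F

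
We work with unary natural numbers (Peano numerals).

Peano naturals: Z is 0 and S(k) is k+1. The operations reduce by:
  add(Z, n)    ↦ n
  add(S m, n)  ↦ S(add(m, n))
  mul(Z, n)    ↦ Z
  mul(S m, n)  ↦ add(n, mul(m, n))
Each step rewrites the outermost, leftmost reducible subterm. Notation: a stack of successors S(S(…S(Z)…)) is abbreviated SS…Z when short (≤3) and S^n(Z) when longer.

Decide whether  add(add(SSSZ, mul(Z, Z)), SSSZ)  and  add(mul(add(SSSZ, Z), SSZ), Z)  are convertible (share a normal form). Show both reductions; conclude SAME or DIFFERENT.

Term A:
  start: add(add(SSSZ, mul(Z, Z)), SSSZ)
  step 1: add(S(add(SSZ, mul(Z, Z))), SSSZ)
  step 2: S(add(add(SSZ, mul(Z, Z)), SSSZ))
  step 3: S(add(S(add(SZ, mul(Z, Z))), SSSZ))
  step 4: S(S(add(add(SZ, mul(Z, Z)), SSSZ)))
  step 5: S(S(add(S(add(Z, mul(Z, Z))), SSSZ)))
  step 6: S(S(S(add(add(Z, mul(Z, Z)), SSSZ))))
  step 7: S(S(S(add(mul(Z, Z), SSSZ))))
  step 8: S(S(S(add(Z, SSSZ))))
  step 9: S^6(Z)

Term B:
  start: add(mul(add(SSSZ, Z), SSZ), Z)
  step 1: add(mul(S(add(SSZ, Z)), SSZ), Z)
  step 2: add(add(SSZ, mul(add(SSZ, Z), SSZ)), Z)
  step 3: add(S(add(SZ, mul(add(SSZ, Z), SSZ))), Z)
  step 4: S(add(add(SZ, mul(add(SSZ, Z), SSZ)), Z))
  step 5: S(add(S(add(Z, mul(add(SSZ, Z), SSZ))), Z))
  step 6: S(S(add(add(Z, mul(add(SSZ, Z), SSZ)), Z)))
  step 7: S(S(add(mul(add(SSZ, Z), SSZ), Z)))
  step 8: S(S(add(mul(S(add(SZ, Z)), SSZ), Z)))
  step 9: S(S(add(add(SSZ, mul(add(SZ, Z), SSZ)), Z)))
  step 10: S(S(add(S(add(SZ, mul(add(SZ, Z), SSZ))), Z)))
  step 11: S(S(S(add(add(SZ, mul(add(SZ, Z), SSZ)), Z))))
  step 12: S(S(S(add(S(add(Z, mul(add(SZ, Z), SSZ))), Z))))
  step 13: S(S(S(S(add(add(Z, mul(add(SZ, Z), SSZ)), Z)))))
  step 14: S(S(S(S(add(mul(add(SZ, Z), SSZ), Z)))))
  step 15: S(S(S(S(add(mul(S(add(Z, Z)), SSZ), Z)))))
  step 16: S(S(S(S(add(add(SSZ, mul(add(Z, Z), SSZ)), Z)))))
  step 17: S(S(S(S(add(S(add(SZ, mul(add(Z, Z), SSZ))), Z)))))
  step 18: S(S(S(S(S(add(add(SZ, mul(add(Z, Z), SSZ)), Z))))))
  step 19: S(S(S(S(S(add(S(add(Z, mul(add(Z, Z), SSZ))), Z))))))
  step 20: S(S(S(S(S(S(add(add(Z, mul(add(Z, Z), SSZ)), Z)))))))
  step 21: S(S(S(S(S(S(add(mul(add(Z, Z), SSZ), Z)))))))
  step 22: S(S(S(S(S(S(add(mul(Z, SSZ), Z)))))))
  step 23: S(S(S(S(S(S(add(Z, Z)))))))
  step 24: S^6(Z)

Answer: SAME — A ⇓ S^6(Z), B ⇓ S^6(Z)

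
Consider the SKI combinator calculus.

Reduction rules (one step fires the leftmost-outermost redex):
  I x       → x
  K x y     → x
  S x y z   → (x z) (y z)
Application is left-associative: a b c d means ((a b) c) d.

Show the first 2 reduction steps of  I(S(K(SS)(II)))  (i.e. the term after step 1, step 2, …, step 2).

  start: I(S(K(SS)(II)))
  →1  S(K(SS)(II))
  →2  S(SS)

Answer: after 2 steps: S(SS)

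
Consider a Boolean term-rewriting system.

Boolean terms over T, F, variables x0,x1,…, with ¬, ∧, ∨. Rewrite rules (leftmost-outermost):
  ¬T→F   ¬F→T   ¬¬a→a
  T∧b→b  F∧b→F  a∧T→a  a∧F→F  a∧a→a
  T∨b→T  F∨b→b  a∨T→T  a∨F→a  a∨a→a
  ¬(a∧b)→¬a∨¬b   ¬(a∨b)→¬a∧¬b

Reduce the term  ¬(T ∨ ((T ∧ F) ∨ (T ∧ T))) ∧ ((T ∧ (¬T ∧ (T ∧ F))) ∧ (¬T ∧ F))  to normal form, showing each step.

  start: ¬(T ∨ ((T ∧ F) ∨ (T ∧ T))) ∧ ((T ∧ (¬T ∧ (T ∧ F))) ∧ (¬T ∧ F))
  step 1: (¬T ∧ ¬((T ∧ F) ∨ (T ∧ T))) ∧ ((T ∧ (¬T ∧ (T ∧ F))) ∧ (¬T ∧ F))
  step 2: (F ∧ ¬((T ∧ F) ∨ (T ∧ T))) ∧ ((T ∧ (¬T ∧ (T ∧ F))) ∧ (¬T ∧ F))
  step 3: F ∧ ((T ∧ (¬T ∧ (T ∧ F))) ∧ (¬T ∧ F))
  step 4: F

Answer: normal form = F  (in 4 steps)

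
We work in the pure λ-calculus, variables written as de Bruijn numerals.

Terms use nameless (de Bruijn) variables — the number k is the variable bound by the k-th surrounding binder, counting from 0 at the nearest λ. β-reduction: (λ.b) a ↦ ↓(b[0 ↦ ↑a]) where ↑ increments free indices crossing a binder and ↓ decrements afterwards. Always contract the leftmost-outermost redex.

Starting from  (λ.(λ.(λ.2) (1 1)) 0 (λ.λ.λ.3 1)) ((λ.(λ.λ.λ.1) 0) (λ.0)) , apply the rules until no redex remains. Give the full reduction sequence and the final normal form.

Answer: normal form = λ.λ.λ.λ.λ.2  (in 9 steps)

Derivation:
  start: (λ.(λ.(λ.2) (1 1)) 0 (λ.λ.λ.3 1)) ((λ.(λ.λ.λ.1) 0) (λ.0))
  [1] (λ.(λ.(λ.(λ.λ.λ.1) 0) (λ.0)) ((λ.(λ.λ.λ.1) 0) (λ.0) ((λ.(λ.λ.λ.1) 0) (λ.0)))) ((λ.(λ.λ.λ.1) 0) (λ.0)) (λ.λ.λ.(λ.(λ.λ.λ.1) 0) (λ.0) 1)
  [2] (λ.(λ.(λ.λ.λ.1) 0) (λ.0)) ((λ.(λ.λ.λ.1) 0) (λ.0) ((λ.(λ.λ.λ.1) 0) (λ.0))) (λ.λ.λ.(λ.(λ.λ.λ.1) 0) (λ.0) 1)
  [3] (λ.(λ.λ.λ.1) 0) (λ.0) (λ.λ.λ.(λ.(λ.λ.λ.1) 0) (λ.0) 1)
  [4] (λ.λ.λ.1) (λ.0) (λ.λ.λ.(λ.(λ.λ.λ.1) 0) (λ.0) 1)
  [5] (λ.λ.1) (λ.λ.λ.(λ.(λ.λ.λ.1) 0) (λ.0) 1)
  [6] λ.λ.λ.λ.(λ.(λ.λ.λ.1) 0) (λ.0) 1
  [7] λ.λ.λ.λ.(λ.λ.λ.1) (λ.0) 1
  [8] λ.λ.λ.λ.(λ.λ.1) 1
  [9] λ.λ.λ.λ.λ.2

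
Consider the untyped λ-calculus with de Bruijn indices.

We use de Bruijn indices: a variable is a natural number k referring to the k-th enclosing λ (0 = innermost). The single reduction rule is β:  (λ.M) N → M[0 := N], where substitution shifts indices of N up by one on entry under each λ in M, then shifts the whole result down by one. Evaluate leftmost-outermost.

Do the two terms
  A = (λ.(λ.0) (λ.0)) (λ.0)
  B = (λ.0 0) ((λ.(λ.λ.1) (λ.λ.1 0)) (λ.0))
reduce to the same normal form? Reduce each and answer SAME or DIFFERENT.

Term A:
  start: (λ.(λ.0) (λ.0)) (λ.0)
  step 1: (λ.0) (λ.0)
  step 2: λ.0

Term B:
  start: (λ.0 0) ((λ.(λ.λ.1) (λ.λ.1 0)) (λ.0))
  step 1: (λ.(λ.λ.1) (λ.λ.1 0)) (λ.0) ((λ.(λ.λ.1) (λ.λ.1 0)) (λ.0))
  step 2: (λ.λ.1) (λ.λ.1 0) ((λ.(λ.λ.1) (λ.λ.1 0)) (λ.0))
  step 3: (λ.λ.λ.1 0) ((λ.(λ.λ.1) (λ.λ.1 0)) (λ.0))
  step 4: λ.λ.1 0

Answer: DIFFERENT — A ⇓ λ.0, B ⇓ λ.λ.1 0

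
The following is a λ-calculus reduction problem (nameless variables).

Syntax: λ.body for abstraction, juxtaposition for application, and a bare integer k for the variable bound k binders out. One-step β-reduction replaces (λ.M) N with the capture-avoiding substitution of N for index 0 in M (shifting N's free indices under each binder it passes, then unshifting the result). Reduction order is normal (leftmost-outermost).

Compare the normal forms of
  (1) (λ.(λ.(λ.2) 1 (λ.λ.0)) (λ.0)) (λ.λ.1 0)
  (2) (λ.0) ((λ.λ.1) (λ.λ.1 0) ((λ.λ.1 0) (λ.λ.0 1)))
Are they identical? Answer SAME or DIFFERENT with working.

Answer: DIFFERENT — A ⇓ λ.λ.0, B ⇓ λ.λ.1 0

Reduction:
Term A:
  start: (λ.(λ.(λ.2) 1 (λ.λ.0)) (λ.0)) (λ.λ.1 0)
  [1] (λ.(λ.λ.λ.1 0) (λ.λ.1 0) (λ.λ.0)) (λ.0)
  [2] (λ.λ.λ.1 0) (λ.λ.1 0) (λ.λ.0)
  [3] (λ.λ.1 0) (λ.λ.0)
  [4] λ.(λ.λ.0) 0
  [5] λ.λ.0

Term B:
  start: (λ.0) ((λ.λ.1) (λ.λ.1 0) ((λ.λ.1 0) (λ.λ.0 1)))
  [1] (λ.λ.1) (λ.λ.1 0) ((λ.λ.1 0) (λ.λ.0 1))
  [2] (λ.λ.λ.1 0) ((λ.λ.1 0) (λ.λ.0 1))
  [3] λ.λ.1 0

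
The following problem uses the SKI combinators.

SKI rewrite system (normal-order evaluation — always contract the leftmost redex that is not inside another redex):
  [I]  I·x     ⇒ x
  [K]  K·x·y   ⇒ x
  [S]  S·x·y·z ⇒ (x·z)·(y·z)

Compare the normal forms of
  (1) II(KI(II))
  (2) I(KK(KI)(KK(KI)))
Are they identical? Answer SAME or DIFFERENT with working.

Answer: DIFFERENT — A ⇓ I, B ⇓ KK

Derivation:
Term A:
  start: II(KI(II))
  step 1: I(KI(II))
  step 2: KI(II)
  step 3: I

Term B:
  start: I(KK(KI)(KK(KI)))
  step 1: KK(KI)(KK(KI))
  step 2: K(KK(KI))
  step 3: KK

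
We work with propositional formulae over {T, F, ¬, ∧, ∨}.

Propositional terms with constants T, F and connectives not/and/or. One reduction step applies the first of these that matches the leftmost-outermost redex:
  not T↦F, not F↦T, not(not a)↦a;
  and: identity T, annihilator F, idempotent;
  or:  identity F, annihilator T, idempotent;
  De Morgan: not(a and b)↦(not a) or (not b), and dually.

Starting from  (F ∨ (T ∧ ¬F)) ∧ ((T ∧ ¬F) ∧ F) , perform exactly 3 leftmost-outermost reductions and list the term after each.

Answer: after 3 steps: T ∧ ((T ∧ ¬F) ∧ F)

Reduction:
  start: (F ∨ (T ∧ ¬F)) ∧ ((T ∧ ¬F) ∧ F)
  step 1: (T ∧ ¬F) ∧ ((T ∧ ¬F) ∧ F)
  step 2: ¬F ∧ ((T ∧ ¬F) ∧ F)
  step 3: T ∧ ((T ∧ ¬F) ∧ F)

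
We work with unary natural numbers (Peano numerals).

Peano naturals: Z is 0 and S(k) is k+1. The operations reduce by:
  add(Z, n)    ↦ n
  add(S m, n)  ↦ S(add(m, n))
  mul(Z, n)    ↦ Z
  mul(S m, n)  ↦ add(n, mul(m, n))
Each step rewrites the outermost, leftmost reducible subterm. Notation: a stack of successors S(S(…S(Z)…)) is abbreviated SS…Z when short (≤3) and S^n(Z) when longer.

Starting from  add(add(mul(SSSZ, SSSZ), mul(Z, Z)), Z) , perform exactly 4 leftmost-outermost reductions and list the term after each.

Answer: after 4 steps: S(add(add(add(SSZ, mul(SSZ, SSSZ)), mul(Z, Z)), Z))

Working:
  start: add(add(mul(SSSZ, SSSZ), mul(Z, Z)), Z)
  [1] add(add(add(SSSZ, mul(SSZ, SSSZ)), mul(Z, Z)), Z)
  [2] add(add(S(add(SSZ, mul(SSZ, SSSZ))), mul(Z, Z)), Z)
  [3] add(S(add(add(SSZ, mul(SSZ, SSSZ)), mul(Z, Z))), Z)
  [4] S(add(add(add(SSZ, mul(SSZ, SSSZ)), mul(Z, Z)), Z))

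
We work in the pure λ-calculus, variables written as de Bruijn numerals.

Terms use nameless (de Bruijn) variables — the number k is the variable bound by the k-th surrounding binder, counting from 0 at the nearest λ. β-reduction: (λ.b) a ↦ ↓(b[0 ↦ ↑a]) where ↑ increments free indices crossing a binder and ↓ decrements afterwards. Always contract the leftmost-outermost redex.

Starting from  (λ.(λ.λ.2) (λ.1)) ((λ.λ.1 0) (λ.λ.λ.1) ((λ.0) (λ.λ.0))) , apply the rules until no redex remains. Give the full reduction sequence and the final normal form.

  start: (λ.(λ.λ.2) (λ.1)) ((λ.λ.1 0) (λ.λ.λ.1) ((λ.0) (λ.λ.0)))
  [1] (λ.λ.(λ.λ.1 0) (λ.λ.λ.1) ((λ.0) (λ.λ.0))) (λ.(λ.λ.1 0) (λ.λ.λ.1) ((λ.0) (λ.λ.0)))
  [2] λ.(λ.λ.1 0) (λ.λ.λ.1) ((λ.0) (λ.λ.0))
  [3] λ.(λ.(λ.λ.λ.1) 0) ((λ.0) (λ.λ.0))
  [4] λ.(λ.λ.λ.1) ((λ.0) (λ.λ.0))
  [5] λ.λ.λ.1

Answer: normal form = λ.λ.λ.1  (in 5 steps)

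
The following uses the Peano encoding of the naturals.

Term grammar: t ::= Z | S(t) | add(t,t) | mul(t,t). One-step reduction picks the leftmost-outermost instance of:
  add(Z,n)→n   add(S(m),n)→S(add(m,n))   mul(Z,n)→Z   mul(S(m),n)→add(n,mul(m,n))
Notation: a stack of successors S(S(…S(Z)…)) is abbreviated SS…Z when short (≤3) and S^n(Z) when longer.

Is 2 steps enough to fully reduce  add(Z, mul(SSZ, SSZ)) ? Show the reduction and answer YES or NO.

Answer: NO — after 2 steps the term is add(SSZ, mul(SZ, SSZ)), not yet normal

Reduction:
  start: add(Z, mul(SSZ, SSZ))
  [1] mul(SSZ, SSZ)
  [2] add(SSZ, mul(SZ, SSZ))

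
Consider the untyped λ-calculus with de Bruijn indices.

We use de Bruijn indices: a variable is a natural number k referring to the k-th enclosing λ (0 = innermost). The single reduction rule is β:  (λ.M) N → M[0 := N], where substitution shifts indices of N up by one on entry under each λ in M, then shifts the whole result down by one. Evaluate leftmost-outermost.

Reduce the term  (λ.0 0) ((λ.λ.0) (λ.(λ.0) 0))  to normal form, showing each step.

Answer: normal form = λ.0  (in 4 steps)

Reduction:
  start: (λ.0 0) ((λ.λ.0) (λ.(λ.0) 0))
  →1  (λ.λ.0) (λ.(λ.0) 0) ((λ.λ.0) (λ.(λ.0) 0))
  →2  (λ.0) ((λ.λ.0) (λ.(λ.0) 0))
  →3  (λ.λ.0) (λ.(λ.0) 0)
  →4  λ.0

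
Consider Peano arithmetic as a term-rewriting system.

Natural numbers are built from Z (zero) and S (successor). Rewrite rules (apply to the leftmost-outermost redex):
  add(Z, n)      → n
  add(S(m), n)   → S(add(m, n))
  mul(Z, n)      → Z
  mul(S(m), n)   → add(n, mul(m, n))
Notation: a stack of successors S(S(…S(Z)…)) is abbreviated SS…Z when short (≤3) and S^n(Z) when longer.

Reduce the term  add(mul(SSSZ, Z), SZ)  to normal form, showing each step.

Answer: normal form = SZ  (in 8 steps)

Reduction:
  start: add(mul(SSSZ, Z), SZ)
  step 1: add(add(Z, mul(SSZ, Z)), SZ)
  step 2: add(mul(SSZ, Z), SZ)
  step 3: add(add(Z, mul(SZ, Z)), SZ)
  step 4: add(mul(SZ, Z), SZ)
  step 5: add(add(Z, mul(Z, Z)), SZ)
  step 6: add(mul(Z, Z), SZ)
  step 7: add(Z, SZ)
  step 8: SZ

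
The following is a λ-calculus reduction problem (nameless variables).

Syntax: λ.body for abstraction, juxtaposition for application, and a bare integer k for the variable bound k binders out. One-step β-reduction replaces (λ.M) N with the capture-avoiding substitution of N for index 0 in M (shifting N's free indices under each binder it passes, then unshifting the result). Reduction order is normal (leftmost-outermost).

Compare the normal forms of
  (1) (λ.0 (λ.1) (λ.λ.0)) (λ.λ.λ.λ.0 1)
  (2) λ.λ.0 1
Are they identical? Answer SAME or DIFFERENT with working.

Answer: SAME — A ⇓ λ.λ.0 1, B ⇓ λ.λ.0 1

Working:
Term A:
  start: (λ.0 (λ.1) (λ.λ.0)) (λ.λ.λ.λ.0 1)
  [1] (λ.λ.λ.λ.0 1) (λ.λ.λ.λ.λ.0 1) (λ.λ.0)
  [2] (λ.λ.λ.0 1) (λ.λ.0)
  [3] λ.λ.0 1

Term B:
  start: λ.λ.0 1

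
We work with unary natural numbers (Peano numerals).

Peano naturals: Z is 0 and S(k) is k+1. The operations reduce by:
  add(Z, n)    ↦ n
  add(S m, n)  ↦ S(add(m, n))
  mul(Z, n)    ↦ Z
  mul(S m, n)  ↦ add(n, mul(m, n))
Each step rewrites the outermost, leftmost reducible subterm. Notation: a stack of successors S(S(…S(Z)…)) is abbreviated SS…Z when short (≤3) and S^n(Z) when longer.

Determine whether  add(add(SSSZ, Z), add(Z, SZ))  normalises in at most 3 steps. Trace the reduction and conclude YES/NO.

  start: add(add(SSSZ, Z), add(Z, SZ))
  step 1: add(S(add(SSZ, Z)), add(Z, SZ))
  step 2: S(add(add(SSZ, Z), add(Z, SZ)))
  step 3: S(add(S(add(SZ, Z)), add(Z, SZ)))

Answer: NO — after 3 steps the term is S(add(S(add(SZ, Z)), add(Z, SZ))), not yet normal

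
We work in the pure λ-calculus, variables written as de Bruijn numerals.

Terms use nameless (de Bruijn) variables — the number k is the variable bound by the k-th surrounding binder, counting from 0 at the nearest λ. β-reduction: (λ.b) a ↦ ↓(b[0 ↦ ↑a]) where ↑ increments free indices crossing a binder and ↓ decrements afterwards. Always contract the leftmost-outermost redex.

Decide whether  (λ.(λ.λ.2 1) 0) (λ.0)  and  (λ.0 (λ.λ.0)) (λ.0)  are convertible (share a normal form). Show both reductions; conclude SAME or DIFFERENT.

Term A:
  start: (λ.(λ.λ.2 1) 0) (λ.0)
  →1  (λ.λ.(λ.0) 1) (λ.0)
  →2  λ.(λ.0) (λ.0)
  →3  λ.λ.0

Term B:
  start: (λ.0 (λ.λ.0)) (λ.0)
  →1  (λ.0) (λ.λ.0)
  →2  λ.λ.0

Answer: SAME — A ⇓ λ.λ.0, B ⇓ λ.λ.0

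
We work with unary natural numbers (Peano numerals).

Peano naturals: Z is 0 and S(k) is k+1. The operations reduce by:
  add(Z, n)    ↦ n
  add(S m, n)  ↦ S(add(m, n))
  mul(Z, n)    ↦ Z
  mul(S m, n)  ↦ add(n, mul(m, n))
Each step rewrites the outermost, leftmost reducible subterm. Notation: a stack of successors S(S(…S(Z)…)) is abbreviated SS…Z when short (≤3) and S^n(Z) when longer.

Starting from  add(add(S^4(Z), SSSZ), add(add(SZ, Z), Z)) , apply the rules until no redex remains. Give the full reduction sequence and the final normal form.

  start: add(add(S^4(Z), SSSZ), add(add(SZ, Z), Z))
  [1] add(S(add(SSSZ, SSSZ)), add(add(SZ, Z), Z))
  [2] S(add(add(SSSZ, SSSZ), add(add(SZ, Z), Z)))
  [3] S(add(S(add(SSZ, SSSZ)), add(add(SZ, Z), Z)))
  [4] S(S(add(add(SSZ, SSSZ), add(add(SZ, Z), Z))))
  [5] S(S(add(S(add(SZ, SSSZ)), add(add(SZ, Z), Z))))
  [6] S(S(S(add(add(SZ, SSSZ), add(add(SZ, Z), Z)))))
  [7] S(S(S(add(S(add(Z, SSSZ)), add(add(SZ, Z), Z)))))
  [8] S(S(S(S(add(add(Z, SSSZ), add(add(SZ, Z), Z))))))
  [9] S(S(S(S(add(SSSZ, add(add(SZ, Z), Z))))))
  [10] S(S(S(S(S(add(SSZ, add(add(SZ, Z), Z)))))))
  [11] S(S(S(S(S(S(add(SZ, add(add(SZ, Z), Z))))))))
  [12] S(S(S(S(S(S(S(add(Z, add(add(SZ, Z), Z)))))))))
  [13] S(S(S(S(S(S(S(add(add(SZ, Z), Z))))))))
  [14] S(S(S(S(S(S(S(add(S(add(Z, Z)), Z))))))))
  [15] S(S(S(S(S(S(S(S(add(add(Z, Z), Z)))))))))
  [16] S(S(S(S(S(S(S(S(add(Z, Z)))))))))
  [17] S^8(Z)

Answer: normal form = S^8(Z)  (in 17 steps)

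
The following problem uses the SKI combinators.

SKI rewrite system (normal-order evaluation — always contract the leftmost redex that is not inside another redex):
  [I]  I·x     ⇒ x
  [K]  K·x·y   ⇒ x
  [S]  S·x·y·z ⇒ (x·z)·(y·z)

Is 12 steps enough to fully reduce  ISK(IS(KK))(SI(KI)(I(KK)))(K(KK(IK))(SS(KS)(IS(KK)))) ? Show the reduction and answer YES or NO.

Answer: YES — reaches normal form KK in 9 ≤ 12 steps

Derivation:
  start: ISK(IS(KK))(SI(KI)(I(KK)))(K(KK(IK))(SS(KS)(IS(KK))))
  step 1: SK(IS(KK))(SI(KI)(I(KK)))(K(KK(IK))(SS(KS)(IS(KK))))
  step 2: K(SI(KI)(I(KK)))(IS(KK)(SI(KI)(I(KK))))(K(KK(IK))(SS(KS)(IS(KK))))
  step 3: SI(KI)(I(KK))(K(KK(IK))(SS(KS)(IS(KK))))
  step 4: I(I(KK))(KI(I(KK)))(K(KK(IK))(SS(KS)(IS(KK))))
  step 5: I(KK)(KI(I(KK)))(K(KK(IK))(SS(KS)(IS(KK))))
  step 6: KK(KI(I(KK)))(K(KK(IK))(SS(KS)(IS(KK))))
  step 7: K(K(KK(IK))(SS(KS)(IS(KK))))
  step 8: K(KK(IK))
  step 9: KK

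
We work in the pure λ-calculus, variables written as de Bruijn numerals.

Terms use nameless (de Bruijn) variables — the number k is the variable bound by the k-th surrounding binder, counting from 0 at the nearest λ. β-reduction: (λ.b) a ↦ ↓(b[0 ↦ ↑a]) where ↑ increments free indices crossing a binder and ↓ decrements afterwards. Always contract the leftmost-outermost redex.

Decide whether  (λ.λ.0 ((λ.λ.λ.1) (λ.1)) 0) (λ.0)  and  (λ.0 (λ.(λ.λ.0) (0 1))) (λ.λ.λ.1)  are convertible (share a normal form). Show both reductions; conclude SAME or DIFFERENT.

Answer: DIFFERENT — A ⇓ λ.0 (λ.λ.1) 0, B ⇓ λ.λ.1

Derivation:
Term A:
  start: (λ.λ.0 ((λ.λ.λ.1) (λ.1)) 0) (λ.0)
  →1  λ.0 ((λ.λ.λ.1) (λ.1)) 0
  →2  λ.0 (λ.λ.1) 0

Term B:
  start: (λ.0 (λ.(λ.λ.0) (0 1))) (λ.λ.λ.1)
  →1  (λ.λ.λ.1) (λ.(λ.λ.0) (0 (λ.λ.λ.1)))
  →2  λ.λ.1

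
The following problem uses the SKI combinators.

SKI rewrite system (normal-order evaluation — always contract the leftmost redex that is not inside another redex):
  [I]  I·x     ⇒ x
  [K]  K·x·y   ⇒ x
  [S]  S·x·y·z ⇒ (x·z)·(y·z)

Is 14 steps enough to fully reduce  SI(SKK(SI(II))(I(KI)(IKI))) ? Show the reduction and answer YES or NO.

  start: SI(SKK(SI(II))(I(KI)(IKI)))
  [1] SI(K(SI(II))(K(SI(II)))(I(KI)(IKI)))
  [2] SI(SI(II)(I(KI)(IKI)))
  [3] SI(I(I(KI)(IKI))(II(I(KI)(IKI))))
  [4] SI(I(KI)(IKI)(II(I(KI)(IKI))))
  [5] SI(KI(IKI)(II(I(KI)(IKI))))
  [6] SI(I(II(I(KI)(IKI))))
  [7] SI(II(I(KI)(IKI)))
  [8] SI(I(I(KI)(IKI)))
  [9] SI(I(KI)(IKI))
  [10] SI(KI(IKI))
  [11] SII

Answer: YES — reaches normal form SII in 11 ≤ 14 steps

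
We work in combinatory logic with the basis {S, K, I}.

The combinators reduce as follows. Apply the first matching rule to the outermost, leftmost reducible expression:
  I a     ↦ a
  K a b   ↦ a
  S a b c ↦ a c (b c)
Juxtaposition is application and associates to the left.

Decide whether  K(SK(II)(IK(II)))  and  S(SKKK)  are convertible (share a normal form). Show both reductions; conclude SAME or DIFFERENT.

Term A:
  start: K(SK(II)(IK(II)))
  step 1: K(K(IK(II))(II(IK(II))))
  step 2: K(IK(II))
  step 3: K(K(II))
  step 4: K(KI)

Term B:
  start: S(SKKK)
  step 1: S(KK(KK))
  step 2: SK

Answer: DIFFERENT — A ⇓ K(KI), B ⇓ SK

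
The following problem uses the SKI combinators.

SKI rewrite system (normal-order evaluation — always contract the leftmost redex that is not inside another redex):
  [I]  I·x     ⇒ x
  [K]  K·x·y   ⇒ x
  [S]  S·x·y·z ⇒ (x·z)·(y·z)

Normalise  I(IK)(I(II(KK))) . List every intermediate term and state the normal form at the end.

Answer: normal form = K(KK)  (in 5 steps)

Reduction:
  start: I(IK)(I(II(KK)))
  →1  IK(I(II(KK)))
  →2  K(I(II(KK)))
  →3  K(II(KK))
  →4  K(I(KK))
  →5  K(KK)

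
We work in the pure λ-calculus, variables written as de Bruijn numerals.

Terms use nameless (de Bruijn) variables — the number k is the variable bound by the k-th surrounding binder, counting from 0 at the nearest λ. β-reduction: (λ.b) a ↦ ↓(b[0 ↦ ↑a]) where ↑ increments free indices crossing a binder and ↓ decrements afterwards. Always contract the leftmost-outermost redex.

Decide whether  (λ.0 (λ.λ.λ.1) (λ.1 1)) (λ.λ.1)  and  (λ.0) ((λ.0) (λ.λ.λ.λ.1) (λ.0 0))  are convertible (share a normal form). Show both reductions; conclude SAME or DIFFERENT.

Answer: SAME — A ⇓ λ.λ.λ.1, B ⇓ λ.λ.λ.1

Working:
Term A:
  start: (λ.0 (λ.λ.λ.1) (λ.1 1)) (λ.λ.1)
  [1] (λ.λ.1) (λ.λ.λ.1) (λ.(λ.λ.1) (λ.λ.1))
  [2] (λ.λ.λ.λ.1) (λ.(λ.λ.1) (λ.λ.1))
  [3] λ.λ.λ.1

Term B:
  start: (λ.0) ((λ.0) (λ.λ.λ.λ.1) (λ.0 0))
  [1] (λ.0) (λ.λ.λ.λ.1) (λ.0 0)
  [2] (λ.λ.λ.λ.1) (λ.0 0)
  [3] λ.λ.λ.1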